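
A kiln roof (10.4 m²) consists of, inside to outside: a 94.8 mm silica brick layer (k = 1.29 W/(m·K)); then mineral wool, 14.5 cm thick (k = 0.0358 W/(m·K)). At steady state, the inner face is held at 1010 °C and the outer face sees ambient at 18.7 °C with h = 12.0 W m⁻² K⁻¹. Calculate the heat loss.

Treat each layer as a resistance in series:
  R_silica brick = L/(kA) = 0.0948/(1.29·10.4) = 0.007066 K/W
  R_mineral wool = L/(kA) = 0.145/(0.0358·10.4) = 0.3894 K/W
  R_conv,out = 1/(hA) = 1/(12.0·10.4) = 0.008013 K/W
ΣR = 0.007066 + 0.3894 + 0.008013 = 0.4045 K/W
Q = ΔT/ΣR = (1010 °C − 18.7 °C)/0.4045 = 2450 W

Q = 2450 W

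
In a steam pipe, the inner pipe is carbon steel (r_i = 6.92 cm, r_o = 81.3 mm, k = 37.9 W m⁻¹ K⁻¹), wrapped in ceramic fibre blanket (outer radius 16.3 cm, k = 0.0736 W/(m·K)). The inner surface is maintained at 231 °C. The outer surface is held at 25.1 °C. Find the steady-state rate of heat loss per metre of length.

Q' = 137 W/m

Treat each layer as a resistance in series:
  R'_carbon steel = ln(0.0813/0.0692)/(2πk) = 0.1611/(2π·37.9) = 6.767×10^-4 m·K/W
  R'_ceramic fibre blanket = ln(0.163/0.0813)/(2πk) = 0.6956/(2π·0.0736) = 1.504 m·K/W
ΣR = 6.767×10^-4 + 1.504 = 1.505 m·K/W
Q' = ΔT/ΣR = (231 °C − 25.1 °C)/1.505 = 137 W/m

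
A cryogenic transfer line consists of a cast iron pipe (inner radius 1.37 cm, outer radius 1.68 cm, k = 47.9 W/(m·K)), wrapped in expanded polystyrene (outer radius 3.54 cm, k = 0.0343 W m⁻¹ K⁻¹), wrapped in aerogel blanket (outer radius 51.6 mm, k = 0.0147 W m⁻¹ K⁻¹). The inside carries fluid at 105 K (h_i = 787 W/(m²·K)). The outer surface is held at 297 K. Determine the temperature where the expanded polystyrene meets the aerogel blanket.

T = 193.3 K

Treat each layer as a resistance in series:
  R'_conv,in = 1/(2πr h) = 1/(2π·0.0137·787) = 0.01476 m·K/W
  R'_cast iron = ln(0.0168/0.0137)/(2πk) = 0.2040/(2π·47.9) = 6.778×10^-4 m·K/W
  R'_expanded polystyrene = ln(0.0354/0.0168)/(2πk) = 0.7453/(2π·0.0343) = 3.458 m·K/W
  R'_aerogel blanket = ln(0.0516/0.0354)/(2πk) = 0.3768/(2π·0.0147) = 4.080 m·K/W
ΣR = 0.01476 + 6.778×10^-4 + 3.458 + 4.080 = 7.553 m·K/W
Q' = ΔT/ΣR = (105 K − 297 K)/7.553 = -25.42 W/m
From the inner boundary to the expanded polystyrene/aerogel blanket interface, ΣR_partial = 3.473 m·K/W.
T_interface = T_in − Q'·ΣR_partial = 105 K − (-25.42)(3.473) = 193.3 K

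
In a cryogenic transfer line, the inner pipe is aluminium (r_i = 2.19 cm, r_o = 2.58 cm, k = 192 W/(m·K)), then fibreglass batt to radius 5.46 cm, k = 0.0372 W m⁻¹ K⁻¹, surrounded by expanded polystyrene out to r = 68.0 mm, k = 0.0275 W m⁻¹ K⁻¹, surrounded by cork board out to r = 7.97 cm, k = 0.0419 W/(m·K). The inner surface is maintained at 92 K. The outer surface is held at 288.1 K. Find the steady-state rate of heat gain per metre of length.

Q' = 38.6 W/m

Series thermal resistances, inner to outer:
  R'_aluminium = ln(0.0258/0.0219)/(2πk) = 0.1639/(2π·192) = 1.359×10^-4 m·K/W
  R'_fibreglass batt = ln(0.0546/0.0258)/(2πk) = 0.7497/(2π·0.0372) = 3.207 m·K/W
  R'_expanded polystyrene = ln(0.0680/0.0546)/(2πk) = 0.2195/(2π·0.0275) = 1.270 m·K/W
  R'_cork board = ln(0.0797/0.0680)/(2πk) = 0.1588/(2π·0.0419) = 0.6030 m·K/W
ΣR = 1.359×10^-4 + 3.207 + 1.270 + 0.6030 = 5.080 m·K/W
Q' = ΔT/ΣR = (92 K − 288.1 K)/5.080 = -38.6 W/m
(Negative Q' ⇒ heat flows inward; heat gain = 38.6 W/m.)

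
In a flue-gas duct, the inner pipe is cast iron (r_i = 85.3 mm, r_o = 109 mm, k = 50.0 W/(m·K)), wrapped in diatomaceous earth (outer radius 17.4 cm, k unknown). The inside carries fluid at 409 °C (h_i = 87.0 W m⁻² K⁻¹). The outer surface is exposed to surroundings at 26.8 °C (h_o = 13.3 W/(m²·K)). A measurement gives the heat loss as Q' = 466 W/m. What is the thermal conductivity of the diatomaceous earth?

k = 0.102 W/m·K

ΣR = ΔT/Q' = |409 − 26.8|/466 = 0.8202 m·K/W
Known resistances:
  R'_conv,in = 1/(2πr h) = 1/(2π·0.0853·87.0) = 0.02145 m·K/W
  R'_cast iron = ln(0.109/0.0853)/(2πk) = 0.2452/(2π·50.0) = 7.804×10^-4 m·K/W
  R'_conv,out = 1/(2πr h) = 1/(2π·0.174·13.3) = 0.06877 m·K/W
R_diatomaceous earth = ΣR − ΣR_known = 0.8202 − 0.09100 = 0.7292 m·K/W
ln(r₂/r₁)/(2πk) = 0.7292 ⇒ k = 0.4677/(2π·0.7292) = 0.102 W/m·K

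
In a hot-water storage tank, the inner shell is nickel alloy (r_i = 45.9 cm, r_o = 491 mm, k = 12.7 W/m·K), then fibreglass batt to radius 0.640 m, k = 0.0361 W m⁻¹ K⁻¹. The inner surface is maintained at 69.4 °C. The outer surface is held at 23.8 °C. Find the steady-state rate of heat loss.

Q = 43.6 W

Treat each layer as a resistance in series:
  R_nickel alloy = (1/0.459 − 1/0.491)/(4πk) = 0.1420/(4π·12.7) = 8.897×10^-4 K/W
  R_fibreglass batt = (1/0.491 − 1/0.640)/(4πk) = 0.4742/(4π·0.0361) = 1.045 K/W
ΣR = 8.897×10^-4 + 1.045 = 1.046 K/W
Q = ΔT/ΣR = (69.4 °C − 23.8 °C)/1.046 = 43.6 W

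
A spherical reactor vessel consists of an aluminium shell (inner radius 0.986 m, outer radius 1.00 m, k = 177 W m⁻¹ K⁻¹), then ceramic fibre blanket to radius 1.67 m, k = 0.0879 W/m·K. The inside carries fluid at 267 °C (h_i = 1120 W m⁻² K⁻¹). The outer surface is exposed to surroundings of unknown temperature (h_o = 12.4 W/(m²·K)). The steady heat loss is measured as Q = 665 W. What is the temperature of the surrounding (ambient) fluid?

T_out = 23.9 °C

Series resistances:
  R_conv,in = 1/(4πr²h) = 1/(4π·0.986²·1120) = 7.308×10^-5 K/W
  R_aluminium = (1/0.986 − 1/1.00)/(4πk) = 0.01420/(4π·177) = 6.384×10^-6 K/W
  R_ceramic fibre blanket = (1/1.00 − 1/1.67)/(4πk) = 0.4012/(4π·0.0879) = 0.3632 K/W
  R_conv,out = 1/(4πr²h) = 1/(4π·1.67²·12.4) = 0.002301 K/W
ΣR = 0.3656 K/W
ΔT = Q·ΣR = 665 × 0.3656 = 243.1 K
Heat flows outward, so T_out = T_in − ΔT = 267 − 243.1 = 23.9 °C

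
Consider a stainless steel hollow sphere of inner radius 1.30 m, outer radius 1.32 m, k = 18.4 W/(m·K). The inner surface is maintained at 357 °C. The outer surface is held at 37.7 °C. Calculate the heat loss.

Q = 4πk·ΔT/(1/r₁ − 1/r₂) = 4π × 18.4 × 319.3 / (1/1.30 − 1/1.32) = 6.33×10^6 W

Q = 6330 kW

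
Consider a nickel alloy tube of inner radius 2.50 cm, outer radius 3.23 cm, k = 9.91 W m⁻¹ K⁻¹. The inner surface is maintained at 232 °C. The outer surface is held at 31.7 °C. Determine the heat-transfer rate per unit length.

Q' = 2πk·ΔT/ln(r₂/r₁) = 2π × 9.91 × 200.3 / ln(0.0323/0.0250) = 48700 W/m

Q' = 48700 W/m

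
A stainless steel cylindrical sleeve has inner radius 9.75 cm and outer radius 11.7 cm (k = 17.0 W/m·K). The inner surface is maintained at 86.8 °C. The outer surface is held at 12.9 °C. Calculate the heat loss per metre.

Q' = 43300 W/m

Q' = 2πk·ΔT/ln(r₂/r₁) = 2π × 17.0 × 73.9 / ln(0.117/0.0975) = 43300 W/m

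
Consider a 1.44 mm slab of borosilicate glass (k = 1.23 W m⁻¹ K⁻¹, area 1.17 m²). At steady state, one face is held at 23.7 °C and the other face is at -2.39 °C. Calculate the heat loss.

Q = 26100 W

Q = kA·ΔT/L = 1.23 × 1.17 × |23.7 °C − -2.39 °C| / 0.00144 = 26100 W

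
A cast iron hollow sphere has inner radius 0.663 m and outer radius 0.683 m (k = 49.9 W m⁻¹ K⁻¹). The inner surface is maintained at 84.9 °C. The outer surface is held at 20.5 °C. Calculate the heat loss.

Q = 9.14×10^5 W

Q = 4πk·ΔT/(1/r₁ − 1/r₂) = 4π × 49.9 × 64.4 / (1/0.663 − 1/0.683) = 9.14×10^5 W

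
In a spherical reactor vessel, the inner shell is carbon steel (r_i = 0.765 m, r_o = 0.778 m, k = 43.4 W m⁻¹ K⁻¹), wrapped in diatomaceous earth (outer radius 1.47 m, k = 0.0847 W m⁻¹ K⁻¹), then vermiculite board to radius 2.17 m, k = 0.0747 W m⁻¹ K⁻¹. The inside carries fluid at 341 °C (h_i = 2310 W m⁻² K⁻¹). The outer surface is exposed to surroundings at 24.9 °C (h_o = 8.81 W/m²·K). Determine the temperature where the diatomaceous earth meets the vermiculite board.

T = 118 °C

Resistance network (inner→outer):
  R_conv,in = 1/(4πr²h) = 1/(4π·0.765²·2310) = 5.886×10^-5 K/W
  R_carbon steel = (1/0.765 − 1/0.778)/(4πk) = 0.02184/(4π·43.4) = 4.005×10^-5 K/W
  R_diatomaceous earth = (1/0.778 − 1/1.47)/(4πk) = 0.6051/(4π·0.0847) = 0.5685 K/W
  R_vermiculite board = (1/1.47 − 1/2.17)/(4πk) = 0.2194/(4π·0.0747) = 0.2338 K/W
  R_conv,out = 1/(4πr²h) = 1/(4π·2.17²·8.81) = 0.001918 K/W
ΣR = 5.886×10^-5 + 4.005×10^-5 + 0.5685 + 0.2338 + 0.001918 = 0.8043 K/W
Q = ΔT/ΣR = (341 °C − 24.9 °C)/0.8043 = 393.0 W
From the inner boundary to the diatomaceous earth/vermiculite board interface, ΣR_partial = 0.5686 K/W.
T_interface = T_in − Q·ΣR_partial = 341 °C − (393.0)(0.5686) = 118 °C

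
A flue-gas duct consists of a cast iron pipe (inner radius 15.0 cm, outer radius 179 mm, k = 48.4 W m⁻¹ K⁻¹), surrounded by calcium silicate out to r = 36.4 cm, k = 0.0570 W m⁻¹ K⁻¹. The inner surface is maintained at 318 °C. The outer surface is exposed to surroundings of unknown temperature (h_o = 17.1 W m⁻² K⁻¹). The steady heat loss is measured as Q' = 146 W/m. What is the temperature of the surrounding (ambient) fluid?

Series resistances:
  R'_cast iron = ln(0.179/0.150)/(2πk) = 0.1768/(2π·48.4) = 5.812×10^-4 m·K/W
  R'_calcium silicate = ln(0.364/0.179)/(2πk) = 0.7098/(2π·0.0570) = 1.982 m·K/W
  R'_conv,out = 1/(2πr h) = 1/(2π·0.364·17.1) = 0.02557 m·K/W
ΣR = 2.008 m·K/W
ΔT = Q'·ΣR = 146 × 2.008 = 293.2 K
Heat flows outward, so T_out = T_in − ΔT = 318 − 293.2 = 24.8 °C

T_out = 24.8 °C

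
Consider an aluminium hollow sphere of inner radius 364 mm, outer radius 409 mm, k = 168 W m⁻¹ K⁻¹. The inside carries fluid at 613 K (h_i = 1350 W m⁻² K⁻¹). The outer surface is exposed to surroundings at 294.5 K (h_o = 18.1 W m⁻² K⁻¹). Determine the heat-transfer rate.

Q = 11900 W

Series thermal resistances, inner to outer:
  R_conv,in = 1/(4πr²h) = 1/(4π·0.364²·1350) = 4.449×10^-4 K/W
  R_aluminium = (1/0.364 − 1/0.409)/(4πk) = 0.3023/(4π·168) = 1.432×10^-4 K/W
  R_conv,out = 1/(4πr²h) = 1/(4π·0.409²·18.1) = 0.02628 K/W
ΣR = 4.449×10^-4 + 1.432×10^-4 + 0.02628 = 0.02687 K/W
Q = ΔT/ΣR = (613 K − 294.5 K)/0.02687 = 11900 W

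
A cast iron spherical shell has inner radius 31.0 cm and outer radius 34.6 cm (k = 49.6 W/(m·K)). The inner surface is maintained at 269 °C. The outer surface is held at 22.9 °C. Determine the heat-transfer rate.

Q = 457 kW

Q = 4πk·ΔT/(1/r₁ − 1/r₂) = 4π × 49.6 × 246.1 / (1/0.310 − 1/0.346) = 4.57×10^5 W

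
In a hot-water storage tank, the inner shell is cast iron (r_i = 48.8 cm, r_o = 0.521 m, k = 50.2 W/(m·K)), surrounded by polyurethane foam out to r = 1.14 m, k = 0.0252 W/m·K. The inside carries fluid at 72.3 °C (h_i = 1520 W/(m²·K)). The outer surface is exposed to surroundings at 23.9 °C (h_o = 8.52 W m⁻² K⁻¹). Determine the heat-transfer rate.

Q = 14.7 W

Resistance network (inner→outer):
  R_conv,in = 1/(4πr²h) = 1/(4π·0.488²·1520) = 2.198×10^-4 K/W
  R_cast iron = (1/0.488 − 1/0.521)/(4πk) = 0.1298/(4π·50.2) = 2.058×10^-4 K/W
  R_polyurethane foam = (1/0.521 − 1/1.14)/(4πk) = 1.042/(4π·0.0252) = 3.291 K/W
  R_conv,out = 1/(4πr²h) = 1/(4π·1.14²·8.52) = 0.007187 K/W
ΣR = 2.198×10^-4 + 2.058×10^-4 + 3.291 + 0.007187 = 3.299 K/W
Q = ΔT/ΣR = (72.3 °C − 23.9 °C)/3.299 = 14.7 W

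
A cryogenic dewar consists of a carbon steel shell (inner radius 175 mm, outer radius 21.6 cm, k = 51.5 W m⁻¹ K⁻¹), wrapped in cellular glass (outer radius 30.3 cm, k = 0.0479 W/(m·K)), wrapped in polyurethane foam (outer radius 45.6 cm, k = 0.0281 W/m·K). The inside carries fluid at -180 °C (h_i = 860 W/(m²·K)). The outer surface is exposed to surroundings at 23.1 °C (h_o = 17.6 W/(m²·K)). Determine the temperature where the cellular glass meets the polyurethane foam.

T = -96.3 °C

Series thermal resistances, inner to outer:
  R_conv,in = 1/(4πr²h) = 1/(4π·0.175²·860) = 0.003021 K/W
  R_carbon steel = (1/0.175 − 1/0.216)/(4πk) = 1.085/(4π·51.5) = 0.001676 K/W
  R_cellular glass = (1/0.216 − 1/0.303)/(4πk) = 1.329/(4π·0.0479) = 2.208 K/W
  R_polyurethane foam = (1/0.303 − 1/0.456)/(4πk) = 1.107/(4π·0.0281) = 3.136 K/W
  R_conv,out = 1/(4πr²h) = 1/(4π·0.456²·17.6) = 0.02174 K/W
ΣR = 0.003021 + 0.001676 + 2.208 + 3.136 + 0.02174 = 5.370 K/W
Q = ΔT/ΣR = (-180 °C − 23.1 °C)/5.370 = -37.82 W
From the inner boundary to the cellular glass/polyurethane foam interface, ΣR_partial = 2.213 K/W.
T_interface = T_in − Q·ΣR_partial = -180 °C − (-37.82)(2.213) = -96.3 °C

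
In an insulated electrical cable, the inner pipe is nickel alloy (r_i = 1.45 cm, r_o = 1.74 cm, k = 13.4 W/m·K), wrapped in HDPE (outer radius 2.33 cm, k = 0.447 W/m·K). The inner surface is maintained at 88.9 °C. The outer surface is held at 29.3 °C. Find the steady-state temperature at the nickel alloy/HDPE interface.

Series thermal resistances, inner to outer:
  R'_nickel alloy = ln(0.0174/0.0145)/(2πk) = 0.1823/(2π·13.4) = 0.002165 m·K/W
  R'_HDPE = ln(0.0233/0.0174)/(2πk) = 0.2920/(2π·0.447) = 0.1040 m·K/W
ΣR = 0.002165 + 0.1040 = 0.1062 m·K/W
Q' = ΔT/ΣR = (88.9 °C − 29.3 °C)/0.1062 = 561.2 W/m
From the inner boundary to the nickel alloy/HDPE interface, ΣR_partial = 0.002165 m·K/W.
T_interface = T_in − Q'·ΣR_partial = 88.9 °C − (561.2)(0.002165) = 87.7 °C

T = 87.7 °C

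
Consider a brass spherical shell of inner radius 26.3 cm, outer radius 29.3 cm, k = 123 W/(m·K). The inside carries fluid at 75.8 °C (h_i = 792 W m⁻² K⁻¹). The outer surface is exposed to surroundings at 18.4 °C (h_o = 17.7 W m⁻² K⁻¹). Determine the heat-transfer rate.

Q = 1060 W

Series thermal resistances, inner to outer:
  R_conv,in = 1/(4πr²h) = 1/(4π·0.263²·792) = 0.001453 K/W
  R_brass = (1/0.263 − 1/0.293)/(4πk) = 0.3893/(4π·123) = 2.519×10^-4 K/W
  R_conv,out = 1/(4πr²h) = 1/(4π·0.293²·17.7) = 0.05237 K/W
ΣR = 0.001453 + 2.519×10^-4 + 0.05237 = 0.05407 K/W
Q = ΔT/ΣR = (75.8 °C − 18.4 °C)/0.05407 = 1060 W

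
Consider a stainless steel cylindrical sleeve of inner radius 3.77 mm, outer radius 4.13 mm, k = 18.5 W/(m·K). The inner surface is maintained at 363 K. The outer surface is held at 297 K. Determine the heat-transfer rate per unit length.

Q' = 2πk·ΔT/ln(r₂/r₁) = 2π × 18.5 × 66 / ln(0.00413/0.00377) = 84100 W/m

Q' = 84.1 kW/m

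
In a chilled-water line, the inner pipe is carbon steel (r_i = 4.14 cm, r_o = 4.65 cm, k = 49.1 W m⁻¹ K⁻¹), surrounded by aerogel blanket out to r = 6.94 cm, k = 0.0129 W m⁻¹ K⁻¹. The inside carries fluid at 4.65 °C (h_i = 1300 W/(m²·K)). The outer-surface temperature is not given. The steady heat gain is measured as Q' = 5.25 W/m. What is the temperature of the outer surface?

Series resistances:
  R'_conv,in = 1/(2πr h) = 1/(2π·0.0414·1300) = 0.002957 m·K/W
  R'_carbon steel = ln(0.0465/0.0414)/(2πk) = 0.1162/(2π·49.1) = 3.766×10^-4 m·K/W
  R'_aerogel blanket = ln(0.0694/0.0465)/(2πk) = 0.4004/(2π·0.0129) = 4.940 m·K/W
ΣR = 4.944 m·K/W
ΔT = Q'·ΣR = 5.25 × 4.944 = 25.96 K
Heat flows inward, so T_out = T_in + ΔT = 4.65 + 25.96 = 30.6 °C

T_out = 30.6 °C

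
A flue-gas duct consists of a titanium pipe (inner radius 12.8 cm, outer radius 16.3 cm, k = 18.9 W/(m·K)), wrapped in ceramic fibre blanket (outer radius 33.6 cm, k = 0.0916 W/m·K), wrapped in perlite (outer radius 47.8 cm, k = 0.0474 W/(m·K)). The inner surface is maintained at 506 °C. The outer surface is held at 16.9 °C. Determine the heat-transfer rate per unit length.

Q' = 200 W/m

Treat each layer as a resistance in series:
  R'_titanium = ln(0.163/0.128)/(2πk) = 0.2417/(2π·18.9) = 0.002035 m·K/W
  R'_ceramic fibre blanket = ln(0.336/0.163)/(2πk) = 0.7234/(2π·0.0916) = 1.257 m·K/W
  R'_perlite = ln(0.478/0.336)/(2πk) = 0.3525/(2π·0.0474) = 1.184 m·K/W
ΣR = 0.002035 + 1.257 + 1.184 = 2.443 m·K/W
Q' = ΔT/ΣR = (506 °C − 16.9 °C)/2.443 = 200 W/m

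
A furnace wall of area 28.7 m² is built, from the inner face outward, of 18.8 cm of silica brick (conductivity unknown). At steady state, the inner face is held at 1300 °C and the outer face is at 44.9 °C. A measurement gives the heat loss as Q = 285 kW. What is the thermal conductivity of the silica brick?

ΣR = ΔT/Q = |1300 − 44.9|/2.85×10^5 = 0.004404 K/W
L/(kA) = 0.004404 ⇒ k = 0.188/(0.004404·28.7) = 1.49 W/m·K

k = 1.49 W/m·K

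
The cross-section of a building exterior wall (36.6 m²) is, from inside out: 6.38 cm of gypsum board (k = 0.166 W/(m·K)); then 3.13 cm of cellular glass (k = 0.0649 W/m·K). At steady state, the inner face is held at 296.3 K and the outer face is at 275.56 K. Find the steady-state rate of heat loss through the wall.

Series thermal resistances, inner to outer:
  R_gypsum board = L/(kA) = 0.0638/(0.166·36.6) = 0.01050 K/W
  R_cellular glass = L/(kA) = 0.0313/(0.0649·36.6) = 0.01318 K/W
ΣR = 0.01050 + 0.01318 = 0.02368 K/W
Q = ΔT/ΣR = (296.3 K − 275.56 K)/0.02368 = 876 W

Q = 876 W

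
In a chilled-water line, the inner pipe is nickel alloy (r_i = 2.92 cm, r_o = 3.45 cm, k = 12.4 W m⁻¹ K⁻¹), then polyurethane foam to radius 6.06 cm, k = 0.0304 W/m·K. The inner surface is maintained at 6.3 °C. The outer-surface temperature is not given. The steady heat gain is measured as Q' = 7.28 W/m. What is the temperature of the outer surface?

T_out = 27.8 °C

Sum the resistances:
  R'_nickel alloy = ln(0.0345/0.0292)/(2πk) = 0.1668/(2π·12.4) = 0.002141 m·K/W
  R'_polyurethane foam = ln(0.0606/0.0345)/(2πk) = 0.5633/(2π·0.0304) = 2.949 m·K/W
ΣR = 2.951 m·K/W
ΔT = Q'·ΣR = 7.28 × 2.951 = 21.48 K
Heat flows inward, so T_out = T_in + ΔT = 6.3 + 21.48 = 27.8 °C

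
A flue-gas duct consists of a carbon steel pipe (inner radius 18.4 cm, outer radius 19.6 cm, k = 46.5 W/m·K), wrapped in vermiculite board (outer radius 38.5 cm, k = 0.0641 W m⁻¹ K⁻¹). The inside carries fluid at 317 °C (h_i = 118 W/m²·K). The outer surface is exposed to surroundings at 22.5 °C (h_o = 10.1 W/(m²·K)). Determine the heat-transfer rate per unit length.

Series thermal resistances, inner to outer:
  R'_conv,in = 1/(2πr h) = 1/(2π·0.184·118) = 0.007330 m·K/W
  R'_carbon steel = ln(0.196/0.184)/(2πk) = 0.06318/(2π·46.5) = 2.162×10^-4 m·K/W
  R'_vermiculite board = ln(0.385/0.196)/(2πk) = 0.6751/(2π·0.0641) = 1.676 m·K/W
  R'_conv,out = 1/(2πr h) = 1/(2π·0.385·10.1) = 0.04093 m·K/W
ΣR = 0.007330 + 2.162×10^-4 + 1.676 + 0.04093 = 1.724 m·K/W
Q' = ΔT/ΣR = (317 °C − 22.5 °C)/1.724 = 171 W/m

Q' = 171 W/m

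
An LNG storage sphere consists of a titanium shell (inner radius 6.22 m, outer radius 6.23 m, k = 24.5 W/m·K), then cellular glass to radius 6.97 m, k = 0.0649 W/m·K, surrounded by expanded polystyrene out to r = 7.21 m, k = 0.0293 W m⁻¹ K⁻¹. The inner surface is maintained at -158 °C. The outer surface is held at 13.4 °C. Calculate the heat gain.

Resistance network (inner→outer):
  R_titanium = (1/6.22 − 1/6.23)/(4πk) = 2.581×10^-4/(4π·24.5) = 8.382×10^-7 K/W
  R_cellular glass = (1/6.23 − 1/6.97)/(4πk) = 0.01704/(4π·0.0649) = 0.02090 K/W
  R_expanded polystyrene = (1/6.97 − 1/7.21)/(4πk) = 0.004776/(4π·0.0293) = 0.01297 K/W
ΣR = 8.382×10^-7 + 0.02090 + 0.01297 = 0.03387 K/W
Q = ΔT/ΣR = (-158 °C − 13.4 °C)/0.03387 = -5060 W
(Negative Q ⇒ heat flows inward; heat gain = 5060 W.)

Q = 5.06 kW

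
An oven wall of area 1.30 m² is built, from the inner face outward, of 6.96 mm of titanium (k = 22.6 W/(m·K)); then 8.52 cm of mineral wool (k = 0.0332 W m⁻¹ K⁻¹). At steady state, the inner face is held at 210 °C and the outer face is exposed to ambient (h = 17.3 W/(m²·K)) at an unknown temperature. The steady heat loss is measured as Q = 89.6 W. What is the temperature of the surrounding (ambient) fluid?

Sum the resistances:
  R_titanium = L/(kA) = 0.00696/(22.6·1.30) = 2.369×10^-4 K/W
  R_mineral wool = L/(kA) = 0.0852/(0.0332·1.30) = 1.974 K/W
  R_conv,out = 1/(hA) = 1/(17.3·1.30) = 0.04446 K/W
ΣR = 2.019 K/W
ΔT = Q·ΣR = 89.6 × 2.019 = 180.9 K
Heat flows outward, so T_out = T_in − ΔT = 210 − 180.9 = 29.1 °C

T_out = 29.1 °C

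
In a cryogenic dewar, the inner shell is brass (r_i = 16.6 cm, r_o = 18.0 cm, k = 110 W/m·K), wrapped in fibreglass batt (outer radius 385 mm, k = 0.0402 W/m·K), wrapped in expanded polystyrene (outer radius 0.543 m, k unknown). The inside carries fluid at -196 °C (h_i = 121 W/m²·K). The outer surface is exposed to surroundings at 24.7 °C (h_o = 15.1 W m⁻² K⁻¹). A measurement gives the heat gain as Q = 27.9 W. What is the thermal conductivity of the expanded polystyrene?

ΣR = ΔT/Q = |-196 − 24.7|/27.9 = 7.910 K/W
Known resistances:
  R_conv,in = 1/(4πr²h) = 1/(4π·0.166²·121) = 0.02387 K/W
  R_brass = (1/0.166 − 1/0.180)/(4πk) = 0.4685/(4π·110) = 3.390×10^-4 K/W
  R_fibreglass batt = (1/0.180 − 1/0.385)/(4πk) = 2.958/(4π·0.0402) = 5.856 K/W
  R_conv,out = 1/(4πr²h) = 1/(4π·0.543²·15.1) = 0.01787 K/W
R_expanded polystyrene = ΣR − ΣR_known = 7.910 − 5.898 = 2.012 K/W
(1/r₁−1/r₂)/(4πk) = 2.012 ⇒ k = 0.7558/(4π·2.012) = 0.0299 W/m·K

k = 0.0299 W/m·K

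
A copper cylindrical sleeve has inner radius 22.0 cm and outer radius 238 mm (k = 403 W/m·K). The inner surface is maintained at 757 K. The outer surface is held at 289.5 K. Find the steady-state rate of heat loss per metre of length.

Q' = 2πk·ΔT/ln(r₂/r₁) = 2π × 403 × 467.5 / ln(0.238/0.220) = 1.51×10^7 W/m

Q' = 1.51×10^7 W/m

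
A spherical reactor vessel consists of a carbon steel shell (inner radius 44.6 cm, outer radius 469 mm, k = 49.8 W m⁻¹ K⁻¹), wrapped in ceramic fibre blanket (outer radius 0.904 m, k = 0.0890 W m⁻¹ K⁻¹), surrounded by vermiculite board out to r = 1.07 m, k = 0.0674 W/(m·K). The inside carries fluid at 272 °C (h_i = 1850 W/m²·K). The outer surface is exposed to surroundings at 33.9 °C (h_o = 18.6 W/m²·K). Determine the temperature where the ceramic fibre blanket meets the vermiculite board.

T = 77.6 °C

Series thermal resistances, inner to outer:
  R_conv,in = 1/(4πr²h) = 1/(4π·0.446²·1850) = 2.162×10^-4 K/W
  R_carbon steel = (1/0.446 − 1/0.469)/(4πk) = 0.1100/(4π·49.8) = 1.757×10^-4 K/W
  R_ceramic fibre blanket = (1/0.469 − 1/0.904)/(4πk) = 1.026/(4π·0.0890) = 0.9174 K/W
  R_vermiculite board = (1/0.904 − 1/1.07)/(4πk) = 0.1716/(4π·0.0674) = 0.2026 K/W
  R_conv,out = 1/(4πr²h) = 1/(4π·1.07²·18.6) = 0.003737 K/W
ΣR = 2.162×10^-4 + 1.757×10^-4 + 0.9174 + 0.2026 + 0.003737 = 1.124 K/W
Q = ΔT/ΣR = (272 °C − 33.9 °C)/1.124 = 211.8 W
From the inner boundary to the ceramic fibre blanket/vermiculite board interface, ΣR_partial = 0.9178 K/W.
T_interface = T_in − Q·ΣR_partial = 272 °C − (211.8)(0.9178) = 77.6 °C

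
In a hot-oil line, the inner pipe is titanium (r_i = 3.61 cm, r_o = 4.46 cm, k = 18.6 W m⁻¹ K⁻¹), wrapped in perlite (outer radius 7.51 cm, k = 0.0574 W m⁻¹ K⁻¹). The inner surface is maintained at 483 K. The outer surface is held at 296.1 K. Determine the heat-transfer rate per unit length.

Q' = 129 W/m

Resistance network (inner→outer):
  R'_titanium = ln(0.0446/0.0361)/(2πk) = 0.2114/(2π·18.6) = 0.001809 m·K/W
  R'_perlite = ln(0.0751/0.0446)/(2πk) = 0.5211/(2π·0.0574) = 1.445 m·K/W
ΣR = 0.001809 + 1.445 = 1.447 m·K/W
Q' = ΔT/ΣR = (483 K − 296.1 K)/1.447 = 129 W/m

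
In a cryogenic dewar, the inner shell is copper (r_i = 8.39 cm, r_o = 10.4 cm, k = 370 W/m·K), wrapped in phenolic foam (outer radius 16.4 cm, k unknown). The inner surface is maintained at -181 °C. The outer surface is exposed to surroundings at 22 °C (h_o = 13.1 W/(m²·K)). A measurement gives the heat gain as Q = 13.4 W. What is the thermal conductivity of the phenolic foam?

k = 0.0188 W/m·K

ΣR = ΔT/Q = |-181 − 22|/13.4 = 15.15 K/W
Known resistances:
  R_copper = (1/0.0839 − 1/0.104)/(4πk) = 2.304/(4π·370) = 4.954×10^-4 K/W
  R_conv,out = 1/(4πr²h) = 1/(4π·0.164²·13.1) = 0.2259 K/W
R_phenolic foam = ΣR − ΣR_known = 15.15 − 0.2264 = 14.92 K/W
(1/r₁−1/r₂)/(4πk) = 14.92 ⇒ k = 3.518/(4π·14.92) = 0.0188 W/m·K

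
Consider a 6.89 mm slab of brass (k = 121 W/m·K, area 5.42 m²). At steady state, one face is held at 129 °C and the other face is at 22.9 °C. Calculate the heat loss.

Q = 10100 kW

Q = kA·ΔT/L = 121 × 5.42 × |129 °C − 22.9 °C| / 0.00689 = 1.01×10^7 W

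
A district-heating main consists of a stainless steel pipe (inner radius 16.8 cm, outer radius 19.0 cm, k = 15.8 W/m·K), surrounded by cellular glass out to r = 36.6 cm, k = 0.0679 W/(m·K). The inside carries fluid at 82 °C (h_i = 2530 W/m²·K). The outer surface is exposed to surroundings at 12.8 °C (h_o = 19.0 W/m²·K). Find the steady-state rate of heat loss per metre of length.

Q' = 44.3 W/m

Series thermal resistances, inner to outer:
  R'_conv,in = 1/(2πr h) = 1/(2π·0.168·2530) = 3.744×10^-4 m·K/W
  R'_stainless steel = ln(0.190/0.168)/(2πk) = 0.1231/(2π·15.8) = 0.001240 m·K/W
  R'_cellular glass = ln(0.366/0.190)/(2πk) = 0.6556/(2π·0.0679) = 1.537 m·K/W
  R'_conv,out = 1/(2πr h) = 1/(2π·0.366·19.0) = 0.02289 m·K/W
ΣR = 3.744×10^-4 + 0.001240 + 1.537 + 0.02289 = 1.562 m·K/W
Q' = ΔT/ΣR = (82 °C − 12.8 °C)/1.562 = 44.3 W/m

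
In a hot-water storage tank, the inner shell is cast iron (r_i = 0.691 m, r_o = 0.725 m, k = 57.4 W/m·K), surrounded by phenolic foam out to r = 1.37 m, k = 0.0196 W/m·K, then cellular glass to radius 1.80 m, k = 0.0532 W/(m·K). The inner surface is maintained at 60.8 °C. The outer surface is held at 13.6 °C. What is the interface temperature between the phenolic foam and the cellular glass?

T = 17.8 °C

Treat each layer as a resistance in series:
  R_cast iron = (1/0.691 − 1/0.725)/(4πk) = 0.06787/(4π·57.4) = 9.409×10^-5 K/W
  R_phenolic foam = (1/0.725 − 1/1.37)/(4πk) = 0.6494/(4π·0.0196) = 2.637 K/W
  R_cellular glass = (1/1.37 − 1/1.80)/(4πk) = 0.1744/(4π·0.0532) = 0.2608 K/W
ΣR = 9.409×10^-5 + 2.637 + 0.2608 = 2.898 K/W
Q = ΔT/ΣR = (60.8 °C − 13.6 °C)/2.898 = 16.29 W
From the inner boundary to the phenolic foam/cellular glass interface, ΣR_partial = 2.637 K/W.
T_interface = T_in − Q·ΣR_partial = 60.8 °C − (16.29)(2.637) = 17.8 °C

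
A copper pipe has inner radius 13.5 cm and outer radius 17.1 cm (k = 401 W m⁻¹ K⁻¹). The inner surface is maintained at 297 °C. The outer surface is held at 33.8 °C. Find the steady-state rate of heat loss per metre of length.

Q' = 2πk·ΔT/ln(r₂/r₁) = 2π × 401 × 263.2 / ln(0.171/0.135) = 2.81×10^6 W/m

Q' = 2.81×10^6 W/m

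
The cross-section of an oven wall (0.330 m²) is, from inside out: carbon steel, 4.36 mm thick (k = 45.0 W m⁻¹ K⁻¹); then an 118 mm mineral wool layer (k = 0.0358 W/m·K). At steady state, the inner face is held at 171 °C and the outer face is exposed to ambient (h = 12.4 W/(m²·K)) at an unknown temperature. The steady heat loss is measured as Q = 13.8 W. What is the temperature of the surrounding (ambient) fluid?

Sum the resistances:
  R_carbon steel = L/(kA) = 0.00436/(45.0·0.330) = 2.936×10^-4 K/W
  R_mineral wool = L/(kA) = 0.118/(0.0358·0.330) = 9.988 K/W
  R_conv,out = 1/(hA) = 1/(12.4·0.330) = 0.2444 K/W
ΣR = 10.23 K/W
ΔT = Q·ΣR = 13.8 × 10.23 = 141.2 K
Heat flows outward, so T_out = T_in − ΔT = 171 − 141.2 = 29.8 °C

T_out = 29.8 °C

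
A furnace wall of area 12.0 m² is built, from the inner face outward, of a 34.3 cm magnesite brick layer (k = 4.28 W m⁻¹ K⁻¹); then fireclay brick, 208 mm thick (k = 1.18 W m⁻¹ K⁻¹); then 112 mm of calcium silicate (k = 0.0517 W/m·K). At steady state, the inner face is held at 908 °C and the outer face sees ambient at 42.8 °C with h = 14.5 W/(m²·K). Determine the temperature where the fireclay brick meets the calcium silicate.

T = 819 °C

Resistance network (inner→outer):
  R_magnesite brick = L/(kA) = 0.343/(4.28·12.0) = 0.006678 K/W
  R_fireclay brick = L/(kA) = 0.208/(1.18·12.0) = 0.01469 K/W
  R_calcium silicate = L/(kA) = 0.112/(0.0517·12.0) = 0.1805 K/W
  R_conv,out = 1/(hA) = 1/(14.5·12.0) = 0.005747 K/W
ΣR = 0.006678 + 0.01469 + 0.1805 + 0.005747 = 0.2076 K/W
Q = ΔT/ΣR = (908 °C − 42.8 °C)/0.2076 = 4168 W
From the inner boundary to the fireclay brick/calcium silicate interface, ΣR_partial = 0.02137 K/W.
T_interface = T_in − Q·ΣR_partial = 908 °C − (4168)(0.02137) = 819 °C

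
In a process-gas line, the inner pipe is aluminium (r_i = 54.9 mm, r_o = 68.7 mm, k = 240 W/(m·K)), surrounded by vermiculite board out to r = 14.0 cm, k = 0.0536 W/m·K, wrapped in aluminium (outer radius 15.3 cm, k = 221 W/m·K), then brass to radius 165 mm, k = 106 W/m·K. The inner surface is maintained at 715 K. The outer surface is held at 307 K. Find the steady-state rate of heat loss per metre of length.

Q' = 193 W/m

Resistance network (inner→outer):
  R'_aluminium = ln(0.0687/0.0549)/(2πk) = 0.2242/(2π·240) = 1.487×10^-4 m·K/W
  R'_vermiculite board = ln(0.140/0.0687)/(2πk) = 0.7119/(2π·0.0536) = 2.114 m·K/W
  R'_aluminium = ln(0.153/0.140)/(2πk) = 0.08880/(2π·221) = 6.395×10^-5 m·K/W
  R'_brass = ln(0.165/0.153)/(2πk) = 0.07551/(2π·106) = 1.134×10^-4 m·K/W
ΣR = 1.487×10^-4 + 2.114 + 6.395×10^-5 + 1.134×10^-4 = 2.114 m·K/W
Q' = ΔT/ΣR = (715 K − 307 K)/2.114 = 193 W/m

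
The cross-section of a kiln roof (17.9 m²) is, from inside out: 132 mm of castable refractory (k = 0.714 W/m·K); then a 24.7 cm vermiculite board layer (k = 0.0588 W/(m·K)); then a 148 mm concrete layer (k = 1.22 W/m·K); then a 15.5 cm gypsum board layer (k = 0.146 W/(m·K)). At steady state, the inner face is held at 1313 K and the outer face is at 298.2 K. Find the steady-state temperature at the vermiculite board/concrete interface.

T = 514 K

Resistance network (inner→outer):
  R_castable refractory = L/(kA) = 0.132/(0.714·17.9) = 0.01033 K/W
  R_vermiculite board = L/(kA) = 0.247/(0.0588·17.9) = 0.2347 K/W
  R_concrete = L/(kA) = 0.148/(1.22·17.9) = 0.006777 K/W
  R_gypsum board = L/(kA) = 0.155/(0.146·17.9) = 0.05931 K/W
ΣR = 0.01033 + 0.2347 + 0.006777 + 0.05931 = 0.3111 K/W
Q = ΔT/ΣR = (1313 K − 298.2 K)/0.3111 = 3262 W
From the inner boundary to the vermiculite board/concrete interface, ΣR_partial = 0.2450 K/W.
T_interface = T_in − Q·ΣR_partial = 1313 K − (3262)(0.2450) = 514 K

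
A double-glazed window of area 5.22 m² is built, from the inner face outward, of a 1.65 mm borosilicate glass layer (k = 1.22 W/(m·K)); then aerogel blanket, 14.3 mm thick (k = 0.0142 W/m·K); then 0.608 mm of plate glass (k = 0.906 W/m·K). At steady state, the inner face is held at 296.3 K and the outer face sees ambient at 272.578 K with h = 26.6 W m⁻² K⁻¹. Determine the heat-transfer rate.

Series thermal resistances, inner to outer:
  R_borosilicate glass = L/(kA) = 0.00165/(1.22·5.22) = 2.591×10^-4 K/W
  R_aerogel blanket = L/(kA) = 0.0143/(0.0142·5.22) = 0.1929 K/W
  R_plate glass = L/(kA) = 6.08×10^-4/(0.906·5.22) = 1.286×10^-4 K/W
  R_conv,out = 1/(hA) = 1/(26.6·5.22) = 0.007202 K/W
ΣR = 2.591×10^-4 + 0.1929 + 1.286×10^-4 + 0.007202 = 0.2005 K/W
Q = ΔT/ΣR = (296.3 K − 272.578 K)/0.2005 = 118 W

Q = 118 W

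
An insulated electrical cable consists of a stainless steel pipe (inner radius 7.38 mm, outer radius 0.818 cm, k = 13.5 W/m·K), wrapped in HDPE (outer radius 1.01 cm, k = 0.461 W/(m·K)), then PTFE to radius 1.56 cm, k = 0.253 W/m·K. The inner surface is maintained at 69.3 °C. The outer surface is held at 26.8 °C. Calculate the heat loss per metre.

Q' = 122 W/m

Resistance network (inner→outer):
  R'_stainless steel = ln(0.00818/0.00738)/(2πk) = 0.1029/(2π·13.5) = 0.001213 m·K/W
  R'_HDPE = ln(0.0101/0.00818)/(2πk) = 0.2108/(2π·0.461) = 0.07279 m·K/W
  R'_PTFE = ln(0.0156/0.0101)/(2πk) = 0.4347/(2π·0.253) = 0.2735 m·K/W
ΣR = 0.001213 + 0.07279 + 0.2735 = 0.3475 m·K/W
Q' = ΔT/ΣR = (69.3 °C − 26.8 °C)/0.3475 = 122 W/m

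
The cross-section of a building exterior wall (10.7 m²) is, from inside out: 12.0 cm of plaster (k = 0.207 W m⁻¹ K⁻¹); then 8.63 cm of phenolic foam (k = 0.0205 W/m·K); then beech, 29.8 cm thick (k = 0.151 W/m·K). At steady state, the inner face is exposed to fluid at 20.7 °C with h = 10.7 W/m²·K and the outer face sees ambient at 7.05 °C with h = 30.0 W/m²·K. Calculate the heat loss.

Series thermal resistances, inner to outer:
  R_conv,in = 1/(hA) = 1/(10.7·10.7) = 0.008734 K/W
  R_plaster = L/(kA) = 0.120/(0.207·10.7) = 0.05418 K/W
  R_phenolic foam = L/(kA) = 0.0863/(0.0205·10.7) = 0.3934 K/W
  R_beech = L/(kA) = 0.298/(0.151·10.7) = 0.1844 K/W
  R_conv,out = 1/(hA) = 1/(30.0·10.7) = 0.003115 K/W
ΣR = 0.008734 + 0.05418 + 0.3934 + 0.1844 + 0.003115 = 0.6438 K/W
Q = ΔT/ΣR = (20.7 °C − 7.05 °C)/0.6438 = 21.2 W

Q = 21.2 W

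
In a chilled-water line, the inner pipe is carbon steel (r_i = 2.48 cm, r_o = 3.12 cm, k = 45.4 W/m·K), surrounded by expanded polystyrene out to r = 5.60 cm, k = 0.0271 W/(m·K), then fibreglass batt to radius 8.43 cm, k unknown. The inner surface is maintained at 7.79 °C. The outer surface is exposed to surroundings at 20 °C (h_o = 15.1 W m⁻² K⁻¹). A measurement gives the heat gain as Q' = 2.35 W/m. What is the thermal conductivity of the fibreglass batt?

ΣR = ΔT/Q' = |7.79 − 20|/2.35 = 5.196 m·K/W
Known resistances:
  R'_carbon steel = ln(0.0312/0.0248)/(2πk) = 0.2296/(2π·45.4) = 8.048×10^-4 m·K/W
  R'_expanded polystyrene = ln(0.0560/0.0312)/(2πk) = 0.5849/(2π·0.0271) = 3.435 m·K/W
  R'_conv,out = 1/(2πr h) = 1/(2π·0.0843·15.1) = 0.1250 m·K/W
R_fibreglass batt = ΣR − ΣR_known = 5.196 − 3.561 = 1.635 m·K/W
ln(r₂/r₁)/(2πk) = 1.635 ⇒ k = 0.4090/(2π·1.635) = 0.0398 W/m·K

k = 0.0398 W/m·K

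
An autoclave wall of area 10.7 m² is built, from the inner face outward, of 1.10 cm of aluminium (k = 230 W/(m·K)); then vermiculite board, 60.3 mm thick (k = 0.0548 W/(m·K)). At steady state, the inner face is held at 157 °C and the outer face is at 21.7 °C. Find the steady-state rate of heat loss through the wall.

Q = 1320 W

Resistance network (inner→outer):
  R_aluminium = L/(kA) = 0.0110/(230·10.7) = 4.470×10^-6 K/W
  R_vermiculite board = L/(kA) = 0.0603/(0.0548·10.7) = 0.1028 K/W
ΣR = 4.470×10^-6 + 0.1028 = 0.1028 K/W
Q = ΔT/ΣR = (157 °C − 21.7 °C)/0.1028 = 1320 W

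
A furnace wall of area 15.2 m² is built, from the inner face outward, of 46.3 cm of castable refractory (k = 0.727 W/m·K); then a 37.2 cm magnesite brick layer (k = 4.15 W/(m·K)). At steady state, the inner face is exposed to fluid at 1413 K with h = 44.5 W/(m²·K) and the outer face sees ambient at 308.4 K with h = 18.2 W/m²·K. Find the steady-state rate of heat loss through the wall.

Series thermal resistances, inner to outer:
  R_conv,in = 1/(hA) = 1/(44.5·15.2) = 0.001478 K/W
  R_castable refractory = L/(kA) = 0.463/(0.727·15.2) = 0.04190 K/W
  R_magnesite brick = L/(kA) = 0.372/(4.15·15.2) = 0.005897 K/W
  R_conv,out = 1/(hA) = 1/(18.2·15.2) = 0.003615 K/W
ΣR = 0.001478 + 0.04190 + 0.005897 + 0.003615 = 0.05289 K/W
Q = ΔT/ΣR = (1413 K − 308.4 K)/0.05289 = 20900 W

Q = 20.9 kW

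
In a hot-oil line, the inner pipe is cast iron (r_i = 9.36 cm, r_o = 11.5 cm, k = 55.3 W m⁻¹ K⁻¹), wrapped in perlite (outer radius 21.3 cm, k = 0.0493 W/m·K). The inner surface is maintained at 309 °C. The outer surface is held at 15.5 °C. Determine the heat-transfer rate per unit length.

Series thermal resistances, inner to outer:
  R'_cast iron = ln(0.115/0.0936)/(2πk) = 0.2059/(2π·55.3) = 5.926×10^-4 m·K/W
  R'_perlite = ln(0.213/0.115)/(2πk) = 0.6164/(2π·0.0493) = 1.990 m·K/W
ΣR = 5.926×10^-4 + 1.990 = 1.991 m·K/W
Q' = ΔT/ΣR = (309 °C − 15.5 °C)/1.991 = 147 W/m

Q' = 147 W/m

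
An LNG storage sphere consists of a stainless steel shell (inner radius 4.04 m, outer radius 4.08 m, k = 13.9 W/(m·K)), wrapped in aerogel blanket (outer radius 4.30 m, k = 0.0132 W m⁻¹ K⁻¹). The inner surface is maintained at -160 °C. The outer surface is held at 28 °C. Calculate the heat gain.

Series thermal resistances, inner to outer:
  R_stainless steel = (1/4.04 − 1/4.08)/(4πk) = 0.002427/(4π·13.9) = 1.389×10^-5 K/W
  R_aerogel blanket = (1/4.08 − 1/4.30)/(4πk) = 0.01254/(4π·0.0132) = 0.07560 K/W
ΣR = 1.389×10^-5 + 0.07560 = 0.07561 K/W
Q = ΔT/ΣR = (-160 °C − 28 °C)/0.07561 = -2490 W
(Negative Q ⇒ heat flows inward; heat gain = 2490 W.)

Q = 2.49 kW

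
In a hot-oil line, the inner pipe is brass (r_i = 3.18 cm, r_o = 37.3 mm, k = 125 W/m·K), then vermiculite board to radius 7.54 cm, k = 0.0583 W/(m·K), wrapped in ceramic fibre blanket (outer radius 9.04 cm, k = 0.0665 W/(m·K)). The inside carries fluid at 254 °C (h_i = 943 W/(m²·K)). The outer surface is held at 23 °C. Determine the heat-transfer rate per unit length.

Q' = 97.8 W/m

Treat each layer as a resistance in series:
  R'_conv,in = 1/(2πr h) = 1/(2π·0.0318·943) = 0.005307 m·K/W
  R'_brass = ln(0.0373/0.0318)/(2πk) = 0.1595/(2π·125) = 2.031×10^-4 m·K/W
  R'_vermiculite board = ln(0.0754/0.0373)/(2πk) = 0.7038/(2π·0.0583) = 1.921 m·K/W
  R'_ceramic fibre blanket = ln(0.0904/0.0754)/(2πk) = 0.1814/(2π·0.0665) = 0.4342 m·K/W
ΣR = 0.005307 + 2.031×10^-4 + 1.921 + 0.4342 = 2.361 m·K/W
Q' = ΔT/ΣR = (254 °C − 23 °C)/2.361 = 97.8 W/m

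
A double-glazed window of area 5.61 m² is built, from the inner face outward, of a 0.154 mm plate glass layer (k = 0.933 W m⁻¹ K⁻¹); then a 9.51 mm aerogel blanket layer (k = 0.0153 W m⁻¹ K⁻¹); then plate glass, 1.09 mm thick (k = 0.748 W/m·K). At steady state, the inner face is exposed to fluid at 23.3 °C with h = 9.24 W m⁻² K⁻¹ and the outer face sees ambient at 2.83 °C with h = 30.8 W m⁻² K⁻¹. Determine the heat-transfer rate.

Treat each layer as a resistance in series:
  R_conv,in = 1/(hA) = 1/(9.24·5.61) = 0.01929 K/W
  R_plate glass = L/(kA) = 1.54×10^-4/(0.933·5.61) = 2.942×10^-5 K/W
  R_aerogel blanket = L/(kA) = 0.00951/(0.0153·5.61) = 0.1108 K/W
  R_plate glass = L/(kA) = 0.00109/(0.748·5.61) = 2.598×10^-4 K/W
  R_conv,out = 1/(hA) = 1/(30.8·5.61) = 0.005787 K/W
ΣR = 0.01929 + 2.942×10^-5 + 0.1108 + 2.598×10^-4 + 0.005787 = 0.1362 K/W
Q = ΔT/ΣR = (23.3 °C − 2.83 °C)/0.1362 = 150 W

Q = 150 W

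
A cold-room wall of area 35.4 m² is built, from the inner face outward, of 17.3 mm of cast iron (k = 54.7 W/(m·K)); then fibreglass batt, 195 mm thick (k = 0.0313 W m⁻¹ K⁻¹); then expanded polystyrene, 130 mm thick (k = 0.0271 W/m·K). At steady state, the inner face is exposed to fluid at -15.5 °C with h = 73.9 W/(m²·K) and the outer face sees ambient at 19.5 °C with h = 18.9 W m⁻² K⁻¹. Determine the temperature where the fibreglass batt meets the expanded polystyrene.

Series thermal resistances, inner to outer:
  R_conv,in = 1/(hA) = 1/(73.9·35.4) = 3.823×10^-4 K/W
  R_cast iron = L/(kA) = 0.0173/(54.7·35.4) = 8.934×10^-6 K/W
  R_fibreglass batt = L/(kA) = 0.195/(0.0313·35.4) = 0.1760 K/W
  R_expanded polystyrene = L/(kA) = 0.130/(0.0271·35.4) = 0.1355 K/W
  R_conv,out = 1/(hA) = 1/(18.9·35.4) = 0.001495 K/W
ΣR = 3.823×10^-4 + 8.934×10^-6 + 0.1760 + 0.1355 + 0.001495 = 0.3134 K/W
Q = ΔT/ΣR = (-15.5 °C − 19.5 °C)/0.3134 = -111.7 W
From the inner boundary to the fibreglass batt/expanded polystyrene interface, ΣR_partial = 0.1764 K/W.
T_interface = T_in − Q·ΣR_partial = -15.5 °C − (-111.7)(0.1764) = 4.20 °C

T = 4.20 °C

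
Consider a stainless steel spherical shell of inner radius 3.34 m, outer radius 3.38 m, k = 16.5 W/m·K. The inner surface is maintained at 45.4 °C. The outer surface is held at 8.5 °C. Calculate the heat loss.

Q = 4πk·ΔT/(1/r₁ − 1/r₂) = 4π × 16.5 × 36.9 / (1/3.34 − 1/3.38) = 2.16×10^6 W

Q = 2.16×10^6 W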